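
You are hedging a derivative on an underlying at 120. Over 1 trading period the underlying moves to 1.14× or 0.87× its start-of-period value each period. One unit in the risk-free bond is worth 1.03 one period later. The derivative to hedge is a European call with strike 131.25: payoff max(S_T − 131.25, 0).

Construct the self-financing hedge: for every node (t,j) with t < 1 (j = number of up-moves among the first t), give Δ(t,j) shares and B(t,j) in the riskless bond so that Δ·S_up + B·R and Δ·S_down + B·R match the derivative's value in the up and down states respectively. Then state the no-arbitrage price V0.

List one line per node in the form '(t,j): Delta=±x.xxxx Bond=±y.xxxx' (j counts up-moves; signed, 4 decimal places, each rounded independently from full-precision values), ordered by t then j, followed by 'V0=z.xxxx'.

(0,0): Delta=0.1713 Bond=-17.3625
V0=3.1931

Risk-neutral probability p* = (R−d)/(u−d) = (1.03−0.87)/(1.14−0.87) = 0.5926.
At expiry t=1: V(1,0)=0.0000, V(1,1)=5.5500
Node (0,0) S=120.0000: V=(p*·5.5500+(1−p*)·0.0000)/1.03=3.1931; Δ=(5.5500−0.0000)/(136.8000−104.4000)=0.1713; B=V−Δ·S=-17.3625
Check: Δ(0,0)·S0 + B(0,0) = 3.1931 = V0.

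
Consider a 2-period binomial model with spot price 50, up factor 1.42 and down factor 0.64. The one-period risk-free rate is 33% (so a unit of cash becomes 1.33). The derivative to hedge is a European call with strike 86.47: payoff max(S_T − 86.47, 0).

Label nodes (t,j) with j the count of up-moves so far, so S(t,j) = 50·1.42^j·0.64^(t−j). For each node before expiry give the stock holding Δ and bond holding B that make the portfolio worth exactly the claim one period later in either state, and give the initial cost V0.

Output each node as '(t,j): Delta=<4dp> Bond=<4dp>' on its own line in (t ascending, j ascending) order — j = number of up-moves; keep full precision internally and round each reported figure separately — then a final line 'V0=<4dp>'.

Under the risk-neutral measure, an up-move has probability p* = (R−d)/(u−d) = 0.8846 and values discount at R = 1.33.
Terminal values V(2,·): V(2,0)=0.0000, V(2,1)=0.0000, V(2,2)=14.3500
(1,0): S=32.0000. Δ = (V_up−V_dn)/(S_up−S_dn) = (0.0000−0.0000)/(45.4400−20.4800) = 0.0000. V = [p*·0.0000 + (1−p*)·0.0000]/1.33 = 0.0000. B = V − Δ·S = 0.0000.
(1,1): S=71.0000. Δ = (V_up−V_dn)/(S_up−S_dn) = (14.3500−0.0000)/(100.8200−45.4400) = 0.2591. V = [p*·14.3500 + (1−p*)·0.0000]/1.33 = 9.5445. B = V − Δ·S = -8.8529.
(0,0): S=50.0000. Δ = (V_up−V_dn)/(S_up−S_dn) = (9.5445−0.0000)/(71.0000−32.0000) = 0.2447. V = [p*·9.5445 + (1−p*)·0.0000]/1.33 = 6.3483. B = V − Δ·S = -5.8883.
Self-financing check: at every node Δ·S+B equals the discounted successor values.

(0,0): Delta=0.2447 Bond=-5.8883
(1,0): Delta=0.0000 Bond=0.0000
(1,1): Delta=0.2591 Bond=-8.8529
V0=6.3483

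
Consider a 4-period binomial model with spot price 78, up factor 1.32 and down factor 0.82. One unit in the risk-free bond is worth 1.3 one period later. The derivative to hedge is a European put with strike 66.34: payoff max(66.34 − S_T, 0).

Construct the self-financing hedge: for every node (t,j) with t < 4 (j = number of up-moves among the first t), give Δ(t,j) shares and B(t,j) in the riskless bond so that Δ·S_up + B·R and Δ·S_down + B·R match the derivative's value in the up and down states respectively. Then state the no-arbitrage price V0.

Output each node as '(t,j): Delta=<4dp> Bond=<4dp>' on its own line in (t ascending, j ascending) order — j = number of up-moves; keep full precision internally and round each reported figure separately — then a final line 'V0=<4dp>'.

(0,0): Delta=-0.0005 Bond=0.0423
(1,0): Delta=-0.0142 Bond=0.9316
(1,1): Delta=-0.0002 Bond=0.0184
(2,0): Delta=-0.2948 Bond=15.9235
(2,1): Delta=-0.0070 Bond=0.5981
(2,2): Delta=0.0000 Bond=0.0000
(3,0): Delta=-1.0000 Bond=51.0308
(3,1): Delta=-0.2765 Bond=19.4368
(3,2): Delta=0.0000 Bond=0.0000
(3,3): Delta=0.0000 Bond=0.0000
V0=0.0009

The replicating-portfolio and risk-neutral prices coincide; use p* = (1.3−0.82)/(1.32−0.82) = 0.9600 for the latter.
Payoff layer (t=4): V(4,0)=31.0745, V(4,1)=9.5712, V(4,2)=0.0000, V(4,3)=0.0000, V(4,4)=0.0000
  t=3,j=0: stock 43.0067 → up 56.7688 (V=9.5712), down 35.2655 (V=31.0745). Price 8.0241; hedge Δ=-1.0000, bond B=51.0308.
  t=3,j=1: stock 69.2303 → up 91.3840 (V=0.0000), down 56.7688 (V=9.5712). Price 0.2945; hedge Δ=-0.2765, bond B=19.4368.
  t=3,j=2: stock 111.4439 → up 147.1060 (V=0.0000), down 91.3840 (V=0.0000). Price 0.0000; hedge Δ=0.0000, bond B=0.0000.
  t=3,j=3: stock 179.3975 → up 236.8047 (V=0.0000), down 147.1060 (V=0.0000). Price 0.0000; hedge Δ=0.0000, bond B=0.0000.
  t=2,j=0: stock 52.4472 → up 69.2303 (V=0.2945), down 43.0067 (V=8.0241). Price 0.4644; hedge Δ=-0.2948, bond B=15.9235.
  t=2,j=1: stock 84.4272 → up 111.4439 (V=0.0000), down 69.2303 (V=0.2945). Price 0.0091; hedge Δ=-0.0070, bond B=0.5981.
  t=2,j=2: stock 135.9072 → up 179.3975 (V=0.0000), down 111.4439 (V=0.0000). Price 0.0000; hedge Δ=0.0000, bond B=0.0000.
  t=1,j=0: stock 63.9600 → up 84.4272 (V=0.0091), down 52.4472 (V=0.4644). Price 0.0210; hedge Δ=-0.0142, bond B=0.9316.
  t=1,j=1: stock 102.9600 → up 135.9072 (V=0.0000), down 84.4272 (V=0.0091). Price 0.0003; hedge Δ=-0.0002, bond B=0.0184.
  t=0,j=0: stock 78.0000 → up 102.9600 (V=0.0003), down 63.9600 (V=0.0210). Price 0.0009; hedge Δ=-0.0005, bond B=0.0423.
Each (Δ,B) replicates both successor values, so the strategy is self-financing and V0 is arbitrage-free.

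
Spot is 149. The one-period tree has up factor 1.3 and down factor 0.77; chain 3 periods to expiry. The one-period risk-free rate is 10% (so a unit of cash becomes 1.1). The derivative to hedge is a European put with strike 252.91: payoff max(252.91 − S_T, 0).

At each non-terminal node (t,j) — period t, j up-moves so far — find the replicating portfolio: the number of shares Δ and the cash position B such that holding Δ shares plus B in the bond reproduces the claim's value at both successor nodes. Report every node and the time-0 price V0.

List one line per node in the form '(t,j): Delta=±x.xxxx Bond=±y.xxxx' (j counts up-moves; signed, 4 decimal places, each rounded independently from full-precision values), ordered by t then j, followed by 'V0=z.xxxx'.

Under the risk-neutral measure, an up-move has probability p* = (R−d)/(u−d) = 0.6226 and values discount at R = 1.1.
Terminal values V(3,·): V(3,0)=184.8866, V(3,1)=138.0653, V(3,2)=59.0163, V(3,3)=0.0000
Node (2,0) S=88.3421: V=(p*·138.0653+(1−p*)·184.8866)/1.1=141.5761; Δ=(138.0653−184.8866)/(114.8447−68.0234)=-1.0000; B=V−Δ·S=229.9182
Node (2,1) S=149.1490: V=(p*·59.0163+(1−p*)·138.0653)/1.1=80.7692; Δ=(59.0163−138.0653)/(193.8937−114.8447)=-1.0000; B=V−Δ·S=229.9182
Node (2,2) S=251.8100: V=(p*·0.0000+(1−p*)·59.0163)/1.1=20.2457; Δ=(0.0000−59.0163)/(327.3530−193.8937)=-0.4422; B=V−Δ·S=131.5972
Node (1,0) S=114.7300: V=(p*·80.7692+(1−p*)·141.5761)/1.1=94.2865; Δ=(80.7692−141.5761)/(149.1490−88.3421)=-1.0000; B=V−Δ·S=209.0165
Node (1,1) S=193.7000: V=(p*·20.2457+(1−p*)·80.7692)/1.1=39.1680; Δ=(20.2457−80.7692)/(251.8100−149.1490)=-0.5895; B=V−Δ·S=153.3632
Node (0,0) S=149.0000: V=(p*·39.1680+(1−p*)·94.2865)/1.1=54.5158; Δ=(39.1680−94.2865)/(193.7000−114.7300)=-0.6980; B=V−Δ·S=158.5131
Check: Δ(0,0)·S0 + B(0,0) = 54.5158 = V0.

(0,0): Delta=-0.6980 Bond=158.5131
(1,0): Delta=-1.0000 Bond=209.0165
(1,1): Delta=-0.5895 Bond=153.3632
(2,0): Delta=-1.0000 Bond=229.9182
(2,1): Delta=-1.0000 Bond=229.9182
(2,2): Delta=-0.4422 Bond=131.5972
V0=54.5158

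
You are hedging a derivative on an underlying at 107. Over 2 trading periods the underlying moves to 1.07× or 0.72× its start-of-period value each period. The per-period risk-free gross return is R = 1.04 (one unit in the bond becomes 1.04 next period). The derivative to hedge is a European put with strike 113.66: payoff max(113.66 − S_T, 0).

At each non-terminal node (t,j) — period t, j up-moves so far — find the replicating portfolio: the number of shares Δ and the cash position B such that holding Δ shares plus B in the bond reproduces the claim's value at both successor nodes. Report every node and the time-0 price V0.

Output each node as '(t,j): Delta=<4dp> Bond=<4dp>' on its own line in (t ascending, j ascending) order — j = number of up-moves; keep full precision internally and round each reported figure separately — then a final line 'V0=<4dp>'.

(0,0): Delta=-0.7924 Bond=89.7055
(1,0): Delta=-1.0000 Bond=109.2885
(1,1): Delta=-0.7793 Bond=91.7942
V0=4.9204

The replicating-portfolio and risk-neutral prices coincide; use p* = (1.04−0.72)/(1.07−0.72) = 0.9143 for the latter.
Terminal payoffs: V(2,0)=58.1912, V(2,1)=31.2272, V(2,2)=0.0000
  t=1,j=0: stock 77.0400 → up 82.4328 (V=31.2272), down 55.4688 (V=58.1912). Price 32.2485; hedge Δ=-1.0000, bond B=109.2885.
  t=1,j=1: stock 114.4900 → up 122.5043 (V=0.0000), down 82.4328 (V=31.2272). Price 2.5737; hedge Δ=-0.7793, bond B=91.7942.
  t=0,j=0: stock 107.0000 → up 114.4900 (V=2.5737), down 77.0400 (V=32.2485). Price 4.9204; hedge Δ=-0.7924, bond B=89.7055.
Self-financing check: at every node Δ·S+B equals the discounted successor values.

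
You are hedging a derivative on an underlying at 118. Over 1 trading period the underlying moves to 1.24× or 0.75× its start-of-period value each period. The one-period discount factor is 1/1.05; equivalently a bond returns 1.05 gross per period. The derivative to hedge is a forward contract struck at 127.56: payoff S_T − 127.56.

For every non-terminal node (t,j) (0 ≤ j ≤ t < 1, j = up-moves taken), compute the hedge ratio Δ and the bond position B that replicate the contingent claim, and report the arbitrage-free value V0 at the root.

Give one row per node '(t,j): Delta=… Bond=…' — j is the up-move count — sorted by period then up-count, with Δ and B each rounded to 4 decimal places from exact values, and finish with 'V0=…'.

(0,0): Delta=1.0000 Bond=-121.4857
V0=-3.4857

Risk-neutral probability p* = (R−d)/(u−d) = (1.05−0.75)/(1.24−0.75) = 0.6122.
At expiry t=1: V(1,0)=-39.0600, V(1,1)=18.7600
Node (0,0) S=118.0000: V=(p*·18.7600+(1−p*)·-39.0600)/1.05=-3.4857; Δ=(18.7600−-39.0600)/(146.3200−88.5000)=1.0000; B=V−Δ·S=-121.4857
Root portfolio cost Δ·118+B reproduces V0=-3.4857.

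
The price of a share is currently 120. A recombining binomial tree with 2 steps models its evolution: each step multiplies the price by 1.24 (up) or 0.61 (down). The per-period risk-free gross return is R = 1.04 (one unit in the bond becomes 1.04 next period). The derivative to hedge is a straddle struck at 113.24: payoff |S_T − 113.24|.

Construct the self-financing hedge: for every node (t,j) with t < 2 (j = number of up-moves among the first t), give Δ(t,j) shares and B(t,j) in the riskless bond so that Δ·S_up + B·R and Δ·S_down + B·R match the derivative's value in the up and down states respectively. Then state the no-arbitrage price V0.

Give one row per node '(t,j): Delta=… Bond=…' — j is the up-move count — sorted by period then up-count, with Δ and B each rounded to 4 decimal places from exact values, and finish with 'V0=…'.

Risk-neutral probability p* = (R−d)/(u−d) = (1.04−0.61)/(1.24−0.61) = 0.6825.
Payoff layer (t=2): V(2,0)=68.5880, V(2,1)=22.4720, V(2,2)=71.2720
  t=1,j=0: stock 73.2000 → up 90.7680 (V=22.4720), down 44.6520 (V=68.5880). Price 35.6846; hedge Δ=-1.0000, bond B=108.8846.
  t=1,j=1: stock 148.8000 → up 184.5120 (V=71.2720), down 90.7680 (V=22.4720). Price 53.6346; hedge Δ=0.5206, bond B=-23.8258.
  t=0,j=0: stock 120.0000 → up 148.8000 (V=53.6346), down 73.2000 (V=35.6846). Price 46.0925; hedge Δ=0.2374, bond B=17.6005.
Each (Δ,B) replicates both successor values, so the strategy is self-financing and V0 is arbitrage-free.

(0,0): Delta=0.2374 Bond=17.6005
(1,0): Delta=-1.0000 Bond=108.8846
(1,1): Delta=0.5206 Bond=-23.8258
V0=46.0925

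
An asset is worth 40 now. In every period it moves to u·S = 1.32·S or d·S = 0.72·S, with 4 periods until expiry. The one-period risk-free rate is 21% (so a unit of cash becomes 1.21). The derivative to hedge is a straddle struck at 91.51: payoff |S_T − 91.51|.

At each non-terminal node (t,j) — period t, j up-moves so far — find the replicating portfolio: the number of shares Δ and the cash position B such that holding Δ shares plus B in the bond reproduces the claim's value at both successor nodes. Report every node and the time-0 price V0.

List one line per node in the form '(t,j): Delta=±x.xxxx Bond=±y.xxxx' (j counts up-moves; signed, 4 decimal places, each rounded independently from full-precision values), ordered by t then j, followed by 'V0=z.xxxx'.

No-arbitrage ⇒ martingale measure with p* = (R−d)/(u−d) = 0.8167.
At expiry t=4: V(4,0)=80.7605, V(4,1)=71.8025, V(4,2)=55.3796, V(4,3)=25.2709, V(4,4)=29.9283
  t=3,j=0: stock 14.9299 → up 19.7075 (V=71.8025), down 10.7495 (V=80.7605). Price 60.6982; hedge Δ=-1.0000, bond B=75.6281.
  t=3,j=1: stock 27.3715 → up 36.1304 (V=55.3796), down 19.7075 (V=71.8025). Price 48.2566; hedge Δ=-1.0000, bond B=75.6281.
  t=3,j=2: stock 50.1811 → up 66.2391 (V=25.2709), down 36.1304 (V=55.3796). Price 25.4470; hedge Δ=-1.0000, bond B=75.6281.
  t=3,j=3: stock 91.9987 → up 121.4383 (V=29.9283), down 66.2391 (V=25.2709). Price 24.0285; hedge Δ=0.0844, bond B=16.2662.
  t=2,j=0: stock 20.7360 → up 27.3715 (V=48.2566), down 14.9299 (V=60.6982). Price 41.7666; hedge Δ=-1.0000, bond B=62.5026.
  t=2,j=1: stock 38.0160 → up 50.1811 (V=25.4470), down 27.3715 (V=48.2566). Price 24.4866; hedge Δ=-1.0000, bond B=62.5026.
  t=2,j=2: stock 69.6960 → up 91.9987 (V=24.0285), down 50.1811 (V=25.4470). Price 20.0732; hedge Δ=-0.0339, bond B=22.4373.
  t=1,j=0: stock 28.8000 → up 38.0160 (V=24.4866), down 20.7360 (V=41.7666). Price 22.8550; hedge Δ=-1.0000, bond B=51.6550.
  t=1,j=1: stock 52.8000 → up 69.6960 (V=20.0732), down 38.0160 (V=24.4866). Price 17.2581; hedge Δ=-0.1393, bond B=24.6137.
  t=0,j=0: stock 40.0000 → up 52.8000 (V=17.2581), down 28.8000 (V=22.8550). Price 15.1109; hedge Δ=-0.2332, bond B=24.4391.
Root portfolio cost Δ·40+B reproduces V0=15.1109.

(0,0): Delta=-0.2332 Bond=24.4391
(1,0): Delta=-1.0000 Bond=51.6550
(1,1): Delta=-0.1393 Bond=24.6137
(2,0): Delta=-1.0000 Bond=62.5026
(2,1): Delta=-1.0000 Bond=62.5026
(2,2): Delta=-0.0339 Bond=22.4373
(3,0): Delta=-1.0000 Bond=75.6281
(3,1): Delta=-1.0000 Bond=75.6281
(3,2): Delta=-1.0000 Bond=75.6281
(3,3): Delta=0.0844 Bond=16.2662
V0=15.1109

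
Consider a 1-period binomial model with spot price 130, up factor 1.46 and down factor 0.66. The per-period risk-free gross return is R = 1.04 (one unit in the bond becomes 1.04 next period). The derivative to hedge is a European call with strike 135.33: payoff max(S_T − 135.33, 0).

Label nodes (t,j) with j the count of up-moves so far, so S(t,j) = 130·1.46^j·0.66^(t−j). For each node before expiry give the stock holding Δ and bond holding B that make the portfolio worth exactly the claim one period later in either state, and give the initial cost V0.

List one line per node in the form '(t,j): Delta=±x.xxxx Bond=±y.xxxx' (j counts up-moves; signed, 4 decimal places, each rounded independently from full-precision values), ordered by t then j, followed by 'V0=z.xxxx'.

(0,0): Delta=0.5237 Bond=-43.2094
V0=24.8781

Under the risk-neutral measure, an up-move has probability p* = (R−d)/(u−d) = 0.4750 and values discount at R = 1.04.
Terminal payoffs: V(1,0)=0.0000, V(1,1)=54.4700
  t=0,j=0: stock 130.0000 → up 189.8000 (V=54.4700), down 85.8000 (V=0.0000). Price 24.8781; hedge Δ=0.5237, bond B=-43.2094.
Each (Δ,B) replicates both successor values, so the strategy is self-financing and V0 is arbitrage-free.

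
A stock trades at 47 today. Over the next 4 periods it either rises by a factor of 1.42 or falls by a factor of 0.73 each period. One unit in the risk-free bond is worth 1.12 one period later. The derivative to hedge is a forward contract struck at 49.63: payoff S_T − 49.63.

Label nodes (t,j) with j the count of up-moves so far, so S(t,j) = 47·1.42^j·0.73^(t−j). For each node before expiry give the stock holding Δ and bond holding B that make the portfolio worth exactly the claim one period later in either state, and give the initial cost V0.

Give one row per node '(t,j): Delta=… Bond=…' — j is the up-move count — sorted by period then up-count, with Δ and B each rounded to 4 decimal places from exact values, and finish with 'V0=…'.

(0,0): Delta=1.0000 Bond=-31.5408
(1,0): Delta=1.0000 Bond=-35.3257
(1,1): Delta=1.0000 Bond=-35.3257
(2,0): Delta=1.0000 Bond=-39.5647
(2,1): Delta=1.0000 Bond=-39.5647
(2,2): Delta=1.0000 Bond=-39.5647
(3,0): Delta=1.0000 Bond=-44.3125
(3,1): Delta=1.0000 Bond=-44.3125
(3,2): Delta=1.0000 Bond=-44.3125
(3,3): Delta=1.0000 Bond=-44.3125
V0=15.4592

Since d<R<u, set p* = (R−d)/(u−d) = 0.5652; price each node as the discounted p*-expectation of its children.
Payoff layer (t=4): V(4,0)=-36.2828, V(4,1)=-23.6670, V(4,2)=0.8734, V(4,3)=48.6094, V(4,4)=141.4658
Node (3,0) S=18.2838: V=(p*·-23.6670+(1−p*)·-36.2828)/1.12=-26.0287; Δ=(-23.6670−-36.2828)/(25.9630−13.3472)=1.0000; B=V−Δ·S=-44.3125
Node (3,1) S=35.5657: V=(p*·0.8734+(1−p*)·-23.6670)/1.12=-8.7468; Δ=(0.8734−-23.6670)/(50.5034−25.9630)=1.0000; B=V−Δ·S=-44.3125
Node (3,2) S=69.1827: V=(p*·48.6094+(1−p*)·0.8734)/1.12=24.8702; Δ=(48.6094−0.8734)/(98.2394−50.5034)=1.0000; B=V−Δ·S=-44.3125
Node (3,3) S=134.5745: V=(p*·141.4658+(1−p*)·48.6094)/1.12=90.2620; Δ=(141.4658−48.6094)/(191.0958−98.2394)=1.0000; B=V−Δ·S=-44.3125
Node (2,0) S=25.0463: V=(p*·-8.7468+(1−p*)·-26.0287)/1.12=-14.5184; Δ=(-8.7468−-26.0287)/(35.5657−18.2838)=1.0000; B=V−Δ·S=-39.5647
Node (2,1) S=48.7202: V=(p*·24.8702+(1−p*)·-8.7468)/1.12=9.1555; Δ=(24.8702−-8.7468)/(69.1827−35.5657)=1.0000; B=V−Δ·S=-39.5647
Node (2,2) S=94.7708: V=(p*·90.2620+(1−p*)·24.8702)/1.12=55.2061; Δ=(90.2620−24.8702)/(134.5745−69.1827)=1.0000; B=V−Δ·S=-39.5647
Node (1,0) S=34.3100: V=(p*·9.1555+(1−p*)·-14.5184)/1.12=-1.0157; Δ=(9.1555−-14.5184)/(48.7202−25.0463)=1.0000; B=V−Δ·S=-35.3257
Node (1,1) S=66.7400: V=(p*·55.2061+(1−p*)·9.1555)/1.12=31.4143; Δ=(55.2061−9.1555)/(94.7708−48.7202)=1.0000; B=V−Δ·S=-35.3257
Node (0,0) S=47.0000: V=(p*·31.4143+(1−p*)·-1.0157)/1.12=15.4592; Δ=(31.4143−-1.0157)/(66.7400−34.3100)=1.0000; B=V−Δ·S=-31.5408
Self-financing check: at every node Δ·S+B equals the discounted successor values.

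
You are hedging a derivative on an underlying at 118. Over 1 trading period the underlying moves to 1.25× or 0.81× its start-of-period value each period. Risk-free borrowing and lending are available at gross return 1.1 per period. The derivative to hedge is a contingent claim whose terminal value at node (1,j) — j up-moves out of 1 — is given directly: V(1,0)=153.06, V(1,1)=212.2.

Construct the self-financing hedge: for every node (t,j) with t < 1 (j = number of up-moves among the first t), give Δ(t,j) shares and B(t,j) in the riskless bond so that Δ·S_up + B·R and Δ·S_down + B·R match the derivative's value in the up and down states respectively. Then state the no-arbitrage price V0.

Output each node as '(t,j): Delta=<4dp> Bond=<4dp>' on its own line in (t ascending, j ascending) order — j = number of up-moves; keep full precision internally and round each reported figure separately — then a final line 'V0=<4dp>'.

(0,0): Delta=1.1391 Bond=40.1715
V0=174.5806

No-arbitrage ⇒ martingale measure with p* = (R−d)/(u−d) = 0.6591.
Terminal payoffs: V(1,0)=153.0600, V(1,1)=212.2000
(0,0): S=118.0000. Δ = (V_up−V_dn)/(S_up−S_dn) = (212.2000−153.0600)/(147.5000−95.5800) = 1.1391. V = [p*·212.2000 + (1−p*)·153.0600]/1.1 = 174.5806. B = V − Δ·S = 40.1715.
The time-0 hedge costs 174.5806, which is the no-arbitrage price.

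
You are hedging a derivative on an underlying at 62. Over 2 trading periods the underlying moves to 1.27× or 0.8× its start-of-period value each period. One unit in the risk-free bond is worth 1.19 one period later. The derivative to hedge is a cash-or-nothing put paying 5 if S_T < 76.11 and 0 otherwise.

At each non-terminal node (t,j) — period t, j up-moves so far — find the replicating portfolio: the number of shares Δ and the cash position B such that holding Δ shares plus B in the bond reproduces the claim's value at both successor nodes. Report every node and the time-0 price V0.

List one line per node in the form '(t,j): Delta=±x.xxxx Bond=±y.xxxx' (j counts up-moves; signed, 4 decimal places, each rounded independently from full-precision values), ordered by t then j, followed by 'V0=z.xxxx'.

(0,0): Delta=-0.1196 Bond=8.5178
(1,0): Delta=0.0000 Bond=4.2017
(1,1): Delta=-0.1351 Bond=11.3535
V0=1.0997

Risk-neutral probability p* = (R−d)/(u−d) = (1.19−0.8)/(1.27−0.8) = 0.8298.
Payoff layer (t=2): V(2,0)=5.0000, V(2,1)=5.0000, V(2,2)=0.0000
Node (1,0) S=49.6000: V=(p*·5.0000+(1−p*)·5.0000)/1.19=4.2017; Δ=(5.0000−5.0000)/(62.9920−39.6800)=0.0000; B=V−Δ·S=4.2017
Node (1,1) S=78.7400: V=(p*·0.0000+(1−p*)·5.0000)/1.19=0.7152; Δ=(0.0000−5.0000)/(99.9998−62.9920)=-0.1351; B=V−Δ·S=11.3535
Node (0,0) S=62.0000: V=(p*·0.7152+(1−p*)·4.2017)/1.19=1.0997; Δ=(0.7152−4.2017)/(78.7400−49.6000)=-0.1196; B=V−Δ·S=8.5178
Root portfolio cost Δ·62+B reproduces V0=1.0997.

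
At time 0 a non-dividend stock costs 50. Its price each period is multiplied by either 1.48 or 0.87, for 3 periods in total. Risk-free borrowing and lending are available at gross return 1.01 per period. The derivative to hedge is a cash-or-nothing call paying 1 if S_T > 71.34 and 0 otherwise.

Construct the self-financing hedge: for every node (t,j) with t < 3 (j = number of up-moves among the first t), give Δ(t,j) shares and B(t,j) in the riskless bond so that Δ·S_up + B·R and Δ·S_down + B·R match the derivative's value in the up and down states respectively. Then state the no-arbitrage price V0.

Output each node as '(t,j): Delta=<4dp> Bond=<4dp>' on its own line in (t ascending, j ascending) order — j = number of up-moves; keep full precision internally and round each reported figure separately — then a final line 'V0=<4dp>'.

Since d<R<u, set p* = (R−d)/(u−d) = 0.2295; price each node as the discounted p*-expectation of its children.
At expiry t=3: V(3,0)=0.0000, V(3,1)=0.0000, V(3,2)=1.0000, V(3,3)=1.0000
Node (2,0) S=37.8450: V=(p*·0.0000+(1−p*)·0.0000)/1.01=0.0000; Δ=(0.0000−0.0000)/(56.0106−32.9252)=0.0000; B=V−Δ·S=0.0000
Node (2,1) S=64.3800: V=(p*·1.0000+(1−p*)·0.0000)/1.01=0.2272; Δ=(1.0000−0.0000)/(95.2824−56.0106)=0.0255; B=V−Δ·S=-1.4121
Node (2,2) S=109.5200: V=(p*·1.0000+(1−p*)·1.0000)/1.01=0.9901; Δ=(1.0000−1.0000)/(162.0896−95.2824)=0.0000; B=V−Δ·S=0.9901
Node (1,0) S=43.5000: V=(p*·0.2272+(1−p*)·0.0000)/1.01=0.0516; Δ=(0.2272−0.0000)/(64.3800−37.8450)=0.0086; B=V−Δ·S=-0.3209
Node (1,1) S=74.0000: V=(p*·0.9901+(1−p*)·0.2272)/1.01=0.3983; Δ=(0.9901−0.2272)/(109.5200−64.3800)=0.0169; B=V−Δ·S=-0.8523
Node (0,0) S=50.0000: V=(p*·0.3983+(1−p*)·0.0516)/1.01=0.1299; Δ=(0.3983−0.0516)/(74.0000−43.5000)=0.0114; B=V−Δ·S=-0.4385
The time-0 hedge costs 0.1299, which is the no-arbitrage price.

(0,0): Delta=0.0114 Bond=-0.4385
(1,0): Delta=0.0086 Bond=-0.3209
(1,1): Delta=0.0169 Bond=-0.8523
(2,0): Delta=0.0000 Bond=0.0000
(2,1): Delta=0.0255 Bond=-1.4121
(2,2): Delta=0.0000 Bond=0.9901
V0=0.1299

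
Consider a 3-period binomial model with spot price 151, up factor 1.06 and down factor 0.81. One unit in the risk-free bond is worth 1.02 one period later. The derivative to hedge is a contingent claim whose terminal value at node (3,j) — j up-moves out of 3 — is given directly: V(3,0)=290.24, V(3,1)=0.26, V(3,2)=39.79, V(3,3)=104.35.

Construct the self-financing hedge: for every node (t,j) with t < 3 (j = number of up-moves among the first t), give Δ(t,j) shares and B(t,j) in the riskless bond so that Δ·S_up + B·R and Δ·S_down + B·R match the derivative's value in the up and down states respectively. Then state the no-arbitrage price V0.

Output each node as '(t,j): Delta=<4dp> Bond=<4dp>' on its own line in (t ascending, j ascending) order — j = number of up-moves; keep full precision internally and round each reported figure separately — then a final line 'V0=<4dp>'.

(0,0): Delta=1.2414 Bond=-115.3333
(1,0): Delta=-0.4230 Bond=85.9262
(1,1): Delta=1.4836 Bond=-156.4145
(2,0): Delta=-11.7080 Bond=1205.6620
(2,1): Delta=1.2196 Bond=-125.3110
(2,2): Delta=1.5221 Bond=-166.0631
V0=72.1165

Risk-neutral probability p* = (R−d)/(u−d) = (1.02−0.81)/(1.06−0.81) = 0.8400.
Terminal values V(3,·): V(3,0)=290.2400, V(3,1)=0.2600, V(3,2)=39.7900, V(3,3)=104.3500
(2,0): S=99.0711. Δ = (V_up−V_dn)/(S_up−S_dn) = (0.2600−290.2400)/(105.0154−80.2476) = -11.7080. V = [p*·0.2600 + (1−p*)·290.2400]/1.02 = 45.7420. B = V − Δ·S = 1205.6620.
(2,1): S=129.6486. Δ = (V_up−V_dn)/(S_up−S_dn) = (39.7900−0.2600)/(137.4275−105.0154) = 1.2196. V = [p*·39.7900 + (1−p*)·0.2600]/1.02 = 32.8090. B = V − Δ·S = -125.3110.
(2,2): S=169.6636. Δ = (V_up−V_dn)/(S_up−S_dn) = (104.3500−39.7900)/(179.8434−137.4275) = 1.5221. V = [p*·104.3500 + (1−p*)·39.7900]/1.02 = 92.1769. B = V − Δ·S = -166.0631.
(1,0): S=122.3100. Δ = (V_up−V_dn)/(S_up−S_dn) = (32.8090−45.7420)/(129.6486−99.0711) = -0.4230. V = [p*·32.8090 + (1−p*)·45.7420]/1.02 = 34.1944. B = V − Δ·S = 85.9262.
(1,1): S=160.0600. Δ = (V_up−V_dn)/(S_up−S_dn) = (92.1769−32.8090)/(169.6636−129.6486) = 1.4836. V = [p*·92.1769 + (1−p*)·32.8090]/1.02 = 81.0569. B = V − Δ·S = -156.4145.
(0,0): S=151.0000. Δ = (V_up−V_dn)/(S_up−S_dn) = (81.0569−34.1944)/(160.0600−122.3100) = 1.2414. V = [p*·81.0569 + (1−p*)·34.1944]/1.02 = 72.1165. B = V − Δ·S = -115.3333.
The time-0 hedge costs 72.1165, which is the no-arbitrage price.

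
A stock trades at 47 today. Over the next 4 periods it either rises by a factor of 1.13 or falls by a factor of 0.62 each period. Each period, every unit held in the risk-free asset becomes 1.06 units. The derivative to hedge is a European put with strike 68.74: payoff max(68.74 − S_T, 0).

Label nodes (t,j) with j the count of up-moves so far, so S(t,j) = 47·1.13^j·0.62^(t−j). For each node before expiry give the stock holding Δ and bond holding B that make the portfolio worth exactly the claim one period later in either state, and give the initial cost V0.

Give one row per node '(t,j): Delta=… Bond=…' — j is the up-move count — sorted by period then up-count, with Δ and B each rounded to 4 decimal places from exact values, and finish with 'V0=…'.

No-arbitrage ⇒ martingale measure with p* = (R−d)/(u−d) = 0.8627.
Terminal payoffs: V(4,0)=61.7951, V(4,1)=56.0824, V(4,2)=45.6705, V(4,3)=26.6940, V(4,4)=0.0000
  t=3,j=0: stock 11.2014 → up 12.6576 (V=56.0824), down 6.9449 (V=61.7951). Price 53.6476; hedge Δ=-1.0000, bond B=64.8491.
  t=3,j=1: stock 20.4155 → up 23.0695 (V=45.6705), down 12.6576 (V=56.0824). Price 44.4336; hedge Δ=-1.0000, bond B=64.8491.
  t=3,j=2: stock 37.2089 → up 42.0460 (V=26.6940), down 23.0695 (V=45.6705). Price 27.6402; hedge Δ=-1.0000, bond B=64.8491.
  t=3,j=3: stock 67.8162 → up 76.6323 (V=0.0000), down 42.0460 (V=26.6940). Price 3.4565; hedge Δ=-0.7718, bond B=55.7976.
  t=2,j=0: stock 18.0668 → up 20.4155 (V=44.4336), down 11.2014 (V=53.6476). Price 43.1116; hedge Δ=-1.0000, bond B=61.1784.
  t=2,j=1: stock 32.9282 → up 37.2089 (V=27.6402), down 20.4155 (V=44.4336). Price 28.2502; hedge Δ=-1.0000, bond B=61.1784.
  t=2,j=2: stock 60.0143 → up 67.8162 (V=3.4565), down 37.2089 (V=27.6402). Price 6.3923; hedge Δ=-0.7901, bond B=53.8113.
  t=1,j=0: stock 29.1400 → up 32.9282 (V=28.2502), down 18.0668 (V=43.1116). Price 28.5754; hedge Δ=-1.0000, bond B=57.7154.
  t=1,j=1: stock 53.1100 → up 60.0143 (V=6.3923), down 32.9282 (V=28.2502). Price 8.8607; hedge Δ=-0.8070, bond B=51.7193.
  t=0,j=0: stock 47.0000 → up 53.1100 (V=8.8607), down 29.1400 (V=28.5754). Price 10.9120; hedge Δ=-0.8225, bond B=49.5682.
Check: Δ(0,0)·S0 + B(0,0) = 10.9120 = V0.

(0,0): Delta=-0.8225 Bond=49.5682
(1,0): Delta=-1.0000 Bond=57.7154
(1,1): Delta=-0.8070 Bond=51.7193
(2,0): Delta=-1.0000 Bond=61.1784
(2,1): Delta=-1.0000 Bond=61.1784
(2,2): Delta=-0.7901 Bond=53.8113
(3,0): Delta=-1.0000 Bond=64.8491
(3,1): Delta=-1.0000 Bond=64.8491
(3,2): Delta=-1.0000 Bond=64.8491
(3,3): Delta=-0.7718 Bond=55.7976
V0=10.9120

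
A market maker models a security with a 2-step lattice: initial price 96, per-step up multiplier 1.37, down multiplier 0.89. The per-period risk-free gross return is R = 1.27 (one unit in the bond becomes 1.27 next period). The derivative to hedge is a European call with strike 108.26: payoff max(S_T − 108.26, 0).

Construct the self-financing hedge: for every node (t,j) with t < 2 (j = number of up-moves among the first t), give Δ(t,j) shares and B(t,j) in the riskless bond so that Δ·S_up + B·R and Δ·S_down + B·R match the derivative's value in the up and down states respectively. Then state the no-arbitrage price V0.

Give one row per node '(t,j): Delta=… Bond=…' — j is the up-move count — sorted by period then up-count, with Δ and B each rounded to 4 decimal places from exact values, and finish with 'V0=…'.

Under the risk-neutral measure, an up-move has probability p* = (R−d)/(u−d) = 0.7917 and values discount at R = 1.27.
Payoff layer (t=2): V(2,0)=0.0000, V(2,1)=8.7928, V(2,2)=71.9224
Node (1,0) S=85.4400: V=(p*·8.7928+(1−p*)·0.0000)/1.27=5.4811; Δ=(8.7928−0.0000)/(117.0528−76.0416)=0.2144; B=V−Δ·S=-12.8373
Node (1,1) S=131.5200: V=(p*·71.9224+(1−p*)·8.7928)/1.27=46.2759; Δ=(71.9224−8.7928)/(180.1824−117.0528)=1.0000; B=V−Δ·S=-85.2441
Node (0,0) S=96.0000: V=(p*·46.2759+(1−p*)·5.4811)/1.27=29.7457; Δ=(46.2759−5.4811)/(131.5200−85.4400)=0.8853; B=V−Δ·S=-55.2436
Check: Δ(0,0)·S0 + B(0,0) = 29.7457 = V0.

(0,0): Delta=0.8853 Bond=-55.2436
(1,0): Delta=0.2144 Bond=-12.8373
(1,1): Delta=1.0000 Bond=-85.2441
V0=29.7457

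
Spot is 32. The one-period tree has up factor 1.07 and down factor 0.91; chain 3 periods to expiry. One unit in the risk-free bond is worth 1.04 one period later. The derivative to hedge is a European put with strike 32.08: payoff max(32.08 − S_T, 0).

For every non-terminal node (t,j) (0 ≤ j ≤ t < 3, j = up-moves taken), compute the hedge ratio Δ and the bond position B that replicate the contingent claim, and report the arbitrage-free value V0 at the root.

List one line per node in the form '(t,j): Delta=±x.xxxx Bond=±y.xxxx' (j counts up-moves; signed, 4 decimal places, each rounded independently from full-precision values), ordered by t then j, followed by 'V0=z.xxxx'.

(0,0): Delta=-0.2319 Bond=7.7517
(1,0): Delta=-0.7888 Bond=24.2787
(1,1): Delta=-0.1226 Bond=4.3194
(2,0): Delta=-1.0000 Bond=30.8462
(2,1): Delta=-0.7474 Bond=23.9583
(2,2): Delta=0.0000 Bond=0.0000
V0=0.3305

The replicating-portfolio and risk-neutral prices coincide; use p* = (1.04−0.91)/(1.07−0.91) = 0.8125 for the latter.
Payoff layer (t=3): V(3,0)=7.9657, V(3,1)=3.7259, V(3,2)=0.0000, V(3,3)=0.0000
(2,0): S=26.4992. Δ = (V_up−V_dn)/(S_up−S_dn) = (3.7259−7.9657)/(28.3541−24.1143) = -1.0000. V = [p*·3.7259 + (1−p*)·7.9657]/1.04 = 4.3470. B = V − Δ·S = 30.8462.
(2,1): S=31.1584. Δ = (V_up−V_dn)/(S_up−S_dn) = (0.0000−3.7259)/(33.3395−28.3541) = -0.7474. V = [p*·0.0000 + (1−p*)·3.7259]/1.04 = 0.6717. B = V − Δ·S = 23.9583.
(2,2): S=36.6368. Δ = (V_up−V_dn)/(S_up−S_dn) = (0.0000−0.0000)/(39.2014−33.3395) = 0.0000. V = [p*·0.0000 + (1−p*)·0.0000]/1.04 = 0.0000. B = V − Δ·S = 0.0000.
(1,0): S=29.1200. Δ = (V_up−V_dn)/(S_up−S_dn) = (0.6717−4.3470)/(31.1584−26.4992) = -0.7888. V = [p*·0.6717 + (1−p*)·4.3470]/1.04 = 1.3085. B = V − Δ·S = 24.2787.
(1,1): S=34.2400. Δ = (V_up−V_dn)/(S_up−S_dn) = (0.0000−0.6717)/(36.6368−31.1584) = -0.1226. V = [p*·0.0000 + (1−p*)·0.6717]/1.04 = 0.1211. B = V − Δ·S = 4.3194.
(0,0): S=32.0000. Δ = (V_up−V_dn)/(S_up−S_dn) = (0.1211−1.3085)/(34.2400−29.1200) = -0.2319. V = [p*·0.1211 + (1−p*)·1.3085]/1.04 = 0.3305. B = V − Δ·S = 7.7517.
Root portfolio cost Δ·32+B reproduces V0=0.3305.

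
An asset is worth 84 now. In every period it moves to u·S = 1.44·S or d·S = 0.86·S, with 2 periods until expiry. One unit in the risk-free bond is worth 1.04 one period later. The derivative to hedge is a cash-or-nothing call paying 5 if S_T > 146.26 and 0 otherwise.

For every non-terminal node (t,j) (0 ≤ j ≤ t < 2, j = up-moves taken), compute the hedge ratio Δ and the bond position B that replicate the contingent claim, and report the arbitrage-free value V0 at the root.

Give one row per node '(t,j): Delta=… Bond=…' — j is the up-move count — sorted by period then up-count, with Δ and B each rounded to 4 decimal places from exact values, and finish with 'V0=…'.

(0,0): Delta=0.0306 Bond=-2.1272
(1,0): Delta=0.0000 Bond=0.0000
(1,1): Delta=0.0713 Bond=-7.1286
V0=0.4452

Under the risk-neutral measure, an up-move has probability p* = (R−d)/(u−d) = 0.3103 and values discount at R = 1.04.
At expiry t=2: V(2,0)=0.0000, V(2,1)=0.0000, V(2,2)=5.0000
Node (1,0) S=72.2400: V=(p*·0.0000+(1−p*)·0.0000)/1.04=0.0000; Δ=(0.0000−0.0000)/(104.0256−62.1264)=0.0000; B=V−Δ·S=0.0000
Node (1,1) S=120.9600: V=(p*·5.0000+(1−p*)·0.0000)/1.04=1.4920; Δ=(5.0000−0.0000)/(174.1824−104.0256)=0.0713; B=V−Δ·S=-7.1286
Node (0,0) S=84.0000: V=(p*·1.4920+(1−p*)·0.0000)/1.04=0.4452; Δ=(1.4920−0.0000)/(120.9600−72.2400)=0.0306; B=V−Δ·S=-2.1272
Each (Δ,B) replicates both successor values, so the strategy is self-financing and V0 is arbitrage-free.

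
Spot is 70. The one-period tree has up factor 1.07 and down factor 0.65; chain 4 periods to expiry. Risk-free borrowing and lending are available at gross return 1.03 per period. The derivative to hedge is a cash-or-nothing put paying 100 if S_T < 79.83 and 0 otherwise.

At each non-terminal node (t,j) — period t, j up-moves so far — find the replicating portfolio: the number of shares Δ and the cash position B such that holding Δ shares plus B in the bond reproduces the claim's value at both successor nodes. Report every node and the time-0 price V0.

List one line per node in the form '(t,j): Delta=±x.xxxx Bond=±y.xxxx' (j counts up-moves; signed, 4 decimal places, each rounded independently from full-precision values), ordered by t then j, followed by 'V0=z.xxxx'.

(0,0): Delta=-2.3054 Bond=190.6886
(1,0): Delta=0.0000 Bond=91.5142
(1,1): Delta=-2.4528 Bond=207.4509
(2,0): Delta=0.0000 Bond=94.2596
(2,1): Delta=0.0000 Bond=94.2596
(2,2): Delta=-2.6096 Bond=226.2444
(3,0): Delta=0.0000 Bond=97.0874
(3,1): Delta=0.0000 Bond=97.0874
(3,2): Delta=0.0000 Bond=97.0874
(3,3): Delta=-2.7765 Bond=247.3417
V0=29.3115

The replicating-portfolio and risk-neutral prices coincide; use p* = (1.03−0.65)/(1.07−0.65) = 0.9048 for the latter.
Terminal payoffs: V(4,0)=100.0000, V(4,1)=100.0000, V(4,2)=100.0000, V(4,3)=100.0000, V(4,4)=0.0000
  t=3,j=0: stock 19.2237 → up 20.5694 (V=100.0000), down 12.4954 (V=100.0000). Price 97.0874; hedge Δ=0.0000, bond B=97.0874.
  t=3,j=1: stock 31.6453 → up 33.8604 (V=100.0000), down 20.5694 (V=100.0000). Price 97.0874; hedge Δ=0.0000, bond B=97.0874.
  t=3,j=2: stock 52.0930 → up 55.7395 (V=100.0000), down 33.8604 (V=100.0000). Price 97.0874; hedge Δ=0.0000, bond B=97.0874.
  t=3,j=3: stock 85.7530 → up 91.7557 (V=0.0000), down 55.7395 (V=100.0000). Price 9.2464; hedge Δ=-2.7765, bond B=247.3417.
  t=2,j=0: stock 29.5750 → up 31.6453 (V=97.0874), down 19.2238 (V=97.0874). Price 94.2596; hedge Δ=0.0000, bond B=94.2596.
  t=2,j=1: stock 48.6850 → up 52.0930 (V=97.0874), down 31.6453 (V=97.0874). Price 94.2596; hedge Δ=0.0000, bond B=94.2596.
  t=2,j=2: stock 80.1430 → up 85.7530 (V=9.2464), down 52.0930 (V=97.0874). Price 17.0992; hedge Δ=-2.6096, bond B=226.2444.
  t=1,j=0: stock 45.5000 → up 48.6850 (V=94.2596), down 29.5750 (V=94.2596). Price 91.5142; hedge Δ=0.0000, bond B=91.5142.
  t=1,j=1: stock 74.9000 → up 80.1430 (V=17.0992), down 48.6850 (V=94.2596). Price 23.7358; hedge Δ=-2.4528, bond B=207.4509.
  t=0,j=0: stock 70.0000 → up 74.9000 (V=23.7358), down 45.5000 (V=91.5142). Price 29.3115; hedge Δ=-2.3054, bond B=190.6886.
Root portfolio cost Δ·70+B reproduces V0=29.3115.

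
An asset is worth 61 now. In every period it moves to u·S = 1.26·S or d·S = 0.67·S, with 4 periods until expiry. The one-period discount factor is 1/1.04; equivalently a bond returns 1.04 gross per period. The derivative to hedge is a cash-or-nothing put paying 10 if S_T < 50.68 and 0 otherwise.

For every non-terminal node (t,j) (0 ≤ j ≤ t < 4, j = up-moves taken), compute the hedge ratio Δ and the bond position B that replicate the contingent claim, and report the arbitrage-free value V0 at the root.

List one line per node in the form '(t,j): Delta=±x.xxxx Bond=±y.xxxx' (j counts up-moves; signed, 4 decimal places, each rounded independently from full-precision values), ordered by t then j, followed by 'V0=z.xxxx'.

Risk-neutral probability p* = (R−d)/(u−d) = (1.04−0.67)/(1.26−0.67) = 0.6271.
Terminal values V(4,·): V(4,0)=10.0000, V(4,1)=10.0000, V(4,2)=10.0000, V(4,3)=0.0000, V(4,4)=0.0000
Node (3,0) S=18.3465: V=(p*·10.0000+(1−p*)·10.0000)/1.04=9.6154; Δ=(10.0000−10.0000)/(23.1166−12.2922)=0.0000; B=V−Δ·S=9.6154
Node (3,1) S=34.5025: V=(p*·10.0000+(1−p*)·10.0000)/1.04=9.6154; Δ=(10.0000−10.0000)/(43.4731−23.1166)=0.0000; B=V−Δ·S=9.6154
Node (3,2) S=64.8852: V=(p*·0.0000+(1−p*)·10.0000)/1.04=3.5854; Δ=(0.0000−10.0000)/(81.7554−43.4731)=-0.2612; B=V−Δ·S=20.5346
Node (3,3) S=122.0229: V=(p*·0.0000+(1−p*)·0.0000)/1.04=0.0000; Δ=(0.0000−0.0000)/(153.7489−81.7554)=0.0000; B=V−Δ·S=0.0000
Node (2,0) S=27.3829: V=(p*·9.6154+(1−p*)·9.6154)/1.04=9.2456; Δ=(9.6154−9.6154)/(34.5025−18.3465)=0.0000; B=V−Δ·S=9.2456
Node (2,1) S=51.4962: V=(p*·3.5854+(1−p*)·9.6154)/1.04=5.6095; Δ=(3.5854−9.6154)/(64.8852−34.5025)=-0.1985; B=V−Δ·S=15.8298
Node (2,2) S=96.8436: V=(p*·0.0000+(1−p*)·3.5854)/1.04=1.2855; Δ=(0.0000−3.5854)/(122.0229−64.8852)=-0.0628; B=V−Δ·S=7.3625
Node (1,0) S=40.8700: V=(p*·5.6095+(1−p*)·9.2456)/1.04=6.6974; Δ=(5.6095−9.2456)/(51.4962−27.3829)=-0.1508; B=V−Δ·S=12.8603
Node (1,1) S=76.8600: V=(p*·1.2855+(1−p*)·5.6095)/1.04=2.7864; Δ=(1.2855−5.6095)/(96.8436−51.4962)=-0.0954; B=V−Δ·S=10.1152
Node (0,0) S=61.0000: V=(p*·2.7864+(1−p*)·6.6974)/1.04=4.0815; Δ=(2.7864−6.6974)/(76.8600−40.8700)=-0.1087; B=V−Δ·S=10.7103
Self-financing check: at every node Δ·S+B equals the discounted successor values.

(0,0): Delta=-0.1087 Bond=10.7103
(1,0): Delta=-0.1508 Bond=12.8603
(1,1): Delta=-0.0954 Bond=10.1152
(2,0): Delta=0.0000 Bond=9.2456
(2,1): Delta=-0.1985 Bond=15.8298
(2,2): Delta=-0.0628 Bond=7.3625
(3,0): Delta=0.0000 Bond=9.6154
(3,1): Delta=0.0000 Bond=9.6154
(3,2): Delta=-0.2612 Bond=20.5346
(3,3): Delta=0.0000 Bond=0.0000
V0=4.0815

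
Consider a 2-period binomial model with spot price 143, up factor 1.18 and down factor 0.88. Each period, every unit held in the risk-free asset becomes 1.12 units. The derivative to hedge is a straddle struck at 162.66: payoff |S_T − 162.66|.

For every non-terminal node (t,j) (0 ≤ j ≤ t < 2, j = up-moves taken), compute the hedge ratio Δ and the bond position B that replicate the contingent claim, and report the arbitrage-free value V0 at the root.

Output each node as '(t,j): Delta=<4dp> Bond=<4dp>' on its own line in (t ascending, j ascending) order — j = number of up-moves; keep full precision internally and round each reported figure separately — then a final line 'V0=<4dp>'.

(0,0): Delta=0.2139 Bond=-6.7180
(1,0): Delta=-1.0000 Bond=145.2321
(1,1): Delta=0.4402 Bond=-45.7132
V0=23.8687

Under the risk-neutral measure, an up-move has probability p* = (R−d)/(u−d) = 0.8000 and values discount at R = 1.12.
Payoff layer (t=2): V(2,0)=51.9208, V(2,1)=14.1688, V(2,2)=36.4532
  t=1,j=0: stock 125.8400 → up 148.4912 (V=14.1688), down 110.7392 (V=51.9208). Price 19.3921; hedge Δ=-1.0000, bond B=145.2321.
  t=1,j=1: stock 168.7400 → up 199.1132 (V=36.4532), down 148.4912 (V=14.1688). Price 28.5681; hedge Δ=0.4402, bond B=-45.7132.
  t=0,j=0: stock 143.0000 → up 168.7400 (V=28.5681), down 125.8400 (V=19.3921). Price 23.8687; hedge Δ=0.2139, bond B=-6.7180.
The time-0 hedge costs 23.8687, which is the no-arbitrage price.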